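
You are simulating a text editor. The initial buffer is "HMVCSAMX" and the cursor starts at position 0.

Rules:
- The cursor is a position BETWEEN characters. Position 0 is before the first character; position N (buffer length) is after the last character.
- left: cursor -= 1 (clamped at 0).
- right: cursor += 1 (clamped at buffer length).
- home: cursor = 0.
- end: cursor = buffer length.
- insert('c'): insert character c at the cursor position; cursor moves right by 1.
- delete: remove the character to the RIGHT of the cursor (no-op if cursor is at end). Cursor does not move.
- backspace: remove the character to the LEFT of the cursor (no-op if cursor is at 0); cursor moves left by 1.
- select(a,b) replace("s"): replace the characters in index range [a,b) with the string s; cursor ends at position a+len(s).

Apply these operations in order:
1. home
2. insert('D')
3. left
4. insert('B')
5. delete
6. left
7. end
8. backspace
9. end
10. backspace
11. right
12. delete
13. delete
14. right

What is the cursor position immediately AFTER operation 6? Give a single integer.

Answer: 0

Derivation:
After op 1 (home): buf='HMVCSAMX' cursor=0
After op 2 (insert('D')): buf='DHMVCSAMX' cursor=1
After op 3 (left): buf='DHMVCSAMX' cursor=0
After op 4 (insert('B')): buf='BDHMVCSAMX' cursor=1
After op 5 (delete): buf='BHMVCSAMX' cursor=1
After op 6 (left): buf='BHMVCSAMX' cursor=0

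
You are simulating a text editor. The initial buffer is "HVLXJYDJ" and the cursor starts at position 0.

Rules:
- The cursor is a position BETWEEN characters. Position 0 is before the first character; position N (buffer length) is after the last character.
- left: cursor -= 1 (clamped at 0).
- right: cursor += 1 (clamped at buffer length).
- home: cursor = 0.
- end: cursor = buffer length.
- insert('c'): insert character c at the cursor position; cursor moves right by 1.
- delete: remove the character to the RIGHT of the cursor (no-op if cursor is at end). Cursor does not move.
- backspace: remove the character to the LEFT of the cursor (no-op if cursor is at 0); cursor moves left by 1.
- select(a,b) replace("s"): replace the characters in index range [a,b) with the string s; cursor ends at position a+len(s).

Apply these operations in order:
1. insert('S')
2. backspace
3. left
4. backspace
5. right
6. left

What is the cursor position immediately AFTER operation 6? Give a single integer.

Answer: 0

Derivation:
After op 1 (insert('S')): buf='SHVLXJYDJ' cursor=1
After op 2 (backspace): buf='HVLXJYDJ' cursor=0
After op 3 (left): buf='HVLXJYDJ' cursor=0
After op 4 (backspace): buf='HVLXJYDJ' cursor=0
After op 5 (right): buf='HVLXJYDJ' cursor=1
After op 6 (left): buf='HVLXJYDJ' cursor=0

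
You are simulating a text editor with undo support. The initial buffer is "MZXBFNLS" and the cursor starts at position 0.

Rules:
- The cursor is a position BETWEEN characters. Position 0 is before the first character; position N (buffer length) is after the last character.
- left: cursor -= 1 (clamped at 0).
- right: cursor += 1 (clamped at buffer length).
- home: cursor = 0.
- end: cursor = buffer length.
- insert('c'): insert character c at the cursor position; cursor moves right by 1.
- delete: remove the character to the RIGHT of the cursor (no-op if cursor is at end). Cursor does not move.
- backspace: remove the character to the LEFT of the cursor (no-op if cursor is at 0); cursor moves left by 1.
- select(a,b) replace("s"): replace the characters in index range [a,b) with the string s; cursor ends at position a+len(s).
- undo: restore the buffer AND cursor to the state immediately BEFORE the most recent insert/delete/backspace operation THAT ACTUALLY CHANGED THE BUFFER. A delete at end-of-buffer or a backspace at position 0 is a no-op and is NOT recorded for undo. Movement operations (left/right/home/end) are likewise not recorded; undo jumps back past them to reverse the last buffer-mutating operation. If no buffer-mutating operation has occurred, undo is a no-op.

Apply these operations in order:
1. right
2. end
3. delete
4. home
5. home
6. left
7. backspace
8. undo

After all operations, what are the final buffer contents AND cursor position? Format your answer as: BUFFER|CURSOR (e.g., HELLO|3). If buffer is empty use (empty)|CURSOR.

Answer: MZXBFNLS|0

Derivation:
After op 1 (right): buf='MZXBFNLS' cursor=1
After op 2 (end): buf='MZXBFNLS' cursor=8
After op 3 (delete): buf='MZXBFNLS' cursor=8
After op 4 (home): buf='MZXBFNLS' cursor=0
After op 5 (home): buf='MZXBFNLS' cursor=0
After op 6 (left): buf='MZXBFNLS' cursor=0
After op 7 (backspace): buf='MZXBFNLS' cursor=0
After op 8 (undo): buf='MZXBFNLS' cursor=0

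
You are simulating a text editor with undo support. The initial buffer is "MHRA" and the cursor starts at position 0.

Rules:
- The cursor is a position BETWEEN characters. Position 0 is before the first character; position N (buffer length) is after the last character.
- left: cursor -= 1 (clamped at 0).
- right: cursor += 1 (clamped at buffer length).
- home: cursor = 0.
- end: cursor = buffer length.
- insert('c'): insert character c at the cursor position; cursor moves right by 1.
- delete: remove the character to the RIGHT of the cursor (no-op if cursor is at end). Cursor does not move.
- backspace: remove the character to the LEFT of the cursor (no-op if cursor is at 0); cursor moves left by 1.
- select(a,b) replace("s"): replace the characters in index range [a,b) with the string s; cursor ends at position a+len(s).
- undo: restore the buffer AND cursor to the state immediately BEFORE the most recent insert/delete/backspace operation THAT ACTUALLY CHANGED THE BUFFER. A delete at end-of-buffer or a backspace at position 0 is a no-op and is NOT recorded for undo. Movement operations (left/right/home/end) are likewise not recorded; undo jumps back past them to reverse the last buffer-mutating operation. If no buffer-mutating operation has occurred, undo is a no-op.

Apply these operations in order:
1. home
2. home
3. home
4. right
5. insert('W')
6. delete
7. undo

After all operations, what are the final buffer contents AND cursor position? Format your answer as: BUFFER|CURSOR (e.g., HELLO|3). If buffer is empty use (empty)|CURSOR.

Answer: MWHRA|2

Derivation:
After op 1 (home): buf='MHRA' cursor=0
After op 2 (home): buf='MHRA' cursor=0
After op 3 (home): buf='MHRA' cursor=0
After op 4 (right): buf='MHRA' cursor=1
After op 5 (insert('W')): buf='MWHRA' cursor=2
After op 6 (delete): buf='MWRA' cursor=2
After op 7 (undo): buf='MWHRA' cursor=2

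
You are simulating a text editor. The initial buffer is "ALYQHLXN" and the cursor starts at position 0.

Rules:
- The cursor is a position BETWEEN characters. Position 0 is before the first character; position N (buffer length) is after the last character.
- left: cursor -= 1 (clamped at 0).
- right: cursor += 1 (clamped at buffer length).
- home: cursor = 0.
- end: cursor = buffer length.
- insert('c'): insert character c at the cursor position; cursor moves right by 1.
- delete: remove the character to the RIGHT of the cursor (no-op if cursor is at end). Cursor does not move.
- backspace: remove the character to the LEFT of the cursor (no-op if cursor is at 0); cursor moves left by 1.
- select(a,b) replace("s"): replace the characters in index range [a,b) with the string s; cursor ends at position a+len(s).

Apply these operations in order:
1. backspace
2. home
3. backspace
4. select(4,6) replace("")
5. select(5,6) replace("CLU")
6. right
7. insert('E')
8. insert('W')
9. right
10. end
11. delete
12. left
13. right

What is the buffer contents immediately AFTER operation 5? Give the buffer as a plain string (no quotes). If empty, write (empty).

After op 1 (backspace): buf='ALYQHLXN' cursor=0
After op 2 (home): buf='ALYQHLXN' cursor=0
After op 3 (backspace): buf='ALYQHLXN' cursor=0
After op 4 (select(4,6) replace("")): buf='ALYQXN' cursor=4
After op 5 (select(5,6) replace("CLU")): buf='ALYQXCLU' cursor=8

Answer: ALYQXCLU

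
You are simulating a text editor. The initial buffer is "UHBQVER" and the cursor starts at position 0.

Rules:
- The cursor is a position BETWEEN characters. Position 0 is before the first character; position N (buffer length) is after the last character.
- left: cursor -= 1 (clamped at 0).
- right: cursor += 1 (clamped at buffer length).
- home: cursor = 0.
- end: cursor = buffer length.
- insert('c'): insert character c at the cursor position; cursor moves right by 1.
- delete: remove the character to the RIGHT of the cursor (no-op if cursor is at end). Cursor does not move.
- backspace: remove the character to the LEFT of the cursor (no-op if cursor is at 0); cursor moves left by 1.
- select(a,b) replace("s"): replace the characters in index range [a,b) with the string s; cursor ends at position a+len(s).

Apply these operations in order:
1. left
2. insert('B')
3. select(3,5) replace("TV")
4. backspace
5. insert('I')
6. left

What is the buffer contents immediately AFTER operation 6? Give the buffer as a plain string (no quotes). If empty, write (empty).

Answer: BUHTIVER

Derivation:
After op 1 (left): buf='UHBQVER' cursor=0
After op 2 (insert('B')): buf='BUHBQVER' cursor=1
After op 3 (select(3,5) replace("TV")): buf='BUHTVVER' cursor=5
After op 4 (backspace): buf='BUHTVER' cursor=4
After op 5 (insert('I')): buf='BUHTIVER' cursor=5
After op 6 (left): buf='BUHTIVER' cursor=4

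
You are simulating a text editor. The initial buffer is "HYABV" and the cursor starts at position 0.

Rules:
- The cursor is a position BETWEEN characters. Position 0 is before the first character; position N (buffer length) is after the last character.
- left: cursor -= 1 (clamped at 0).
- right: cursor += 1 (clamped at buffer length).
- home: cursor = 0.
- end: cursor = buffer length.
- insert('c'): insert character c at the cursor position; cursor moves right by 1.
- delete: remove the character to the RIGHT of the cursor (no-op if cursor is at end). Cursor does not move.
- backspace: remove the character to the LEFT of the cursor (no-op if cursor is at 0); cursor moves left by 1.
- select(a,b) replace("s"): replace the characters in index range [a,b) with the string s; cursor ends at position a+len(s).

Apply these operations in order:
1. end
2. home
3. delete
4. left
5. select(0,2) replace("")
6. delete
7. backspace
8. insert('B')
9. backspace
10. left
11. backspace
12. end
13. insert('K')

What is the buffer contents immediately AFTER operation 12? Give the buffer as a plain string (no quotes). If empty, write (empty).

After op 1 (end): buf='HYABV' cursor=5
After op 2 (home): buf='HYABV' cursor=0
After op 3 (delete): buf='YABV' cursor=0
After op 4 (left): buf='YABV' cursor=0
After op 5 (select(0,2) replace("")): buf='BV' cursor=0
After op 6 (delete): buf='V' cursor=0
After op 7 (backspace): buf='V' cursor=0
After op 8 (insert('B')): buf='BV' cursor=1
After op 9 (backspace): buf='V' cursor=0
After op 10 (left): buf='V' cursor=0
After op 11 (backspace): buf='V' cursor=0
After op 12 (end): buf='V' cursor=1

Answer: V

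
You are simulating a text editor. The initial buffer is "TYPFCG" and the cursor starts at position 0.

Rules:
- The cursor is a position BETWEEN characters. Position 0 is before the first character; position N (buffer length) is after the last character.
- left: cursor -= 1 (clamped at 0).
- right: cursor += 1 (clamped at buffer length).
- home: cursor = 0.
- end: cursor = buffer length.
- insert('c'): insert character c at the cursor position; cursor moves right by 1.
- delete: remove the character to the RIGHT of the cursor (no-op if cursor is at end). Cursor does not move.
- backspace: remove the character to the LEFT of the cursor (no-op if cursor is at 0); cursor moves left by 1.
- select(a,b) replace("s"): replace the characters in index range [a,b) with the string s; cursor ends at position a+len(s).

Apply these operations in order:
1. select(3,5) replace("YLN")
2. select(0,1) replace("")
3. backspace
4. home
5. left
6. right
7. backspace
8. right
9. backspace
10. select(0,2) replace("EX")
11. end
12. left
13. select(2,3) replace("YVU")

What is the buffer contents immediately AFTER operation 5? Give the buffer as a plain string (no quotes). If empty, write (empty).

After op 1 (select(3,5) replace("YLN")): buf='TYPYLNG' cursor=6
After op 2 (select(0,1) replace("")): buf='YPYLNG' cursor=0
After op 3 (backspace): buf='YPYLNG' cursor=0
After op 4 (home): buf='YPYLNG' cursor=0
After op 5 (left): buf='YPYLNG' cursor=0

Answer: YPYLNG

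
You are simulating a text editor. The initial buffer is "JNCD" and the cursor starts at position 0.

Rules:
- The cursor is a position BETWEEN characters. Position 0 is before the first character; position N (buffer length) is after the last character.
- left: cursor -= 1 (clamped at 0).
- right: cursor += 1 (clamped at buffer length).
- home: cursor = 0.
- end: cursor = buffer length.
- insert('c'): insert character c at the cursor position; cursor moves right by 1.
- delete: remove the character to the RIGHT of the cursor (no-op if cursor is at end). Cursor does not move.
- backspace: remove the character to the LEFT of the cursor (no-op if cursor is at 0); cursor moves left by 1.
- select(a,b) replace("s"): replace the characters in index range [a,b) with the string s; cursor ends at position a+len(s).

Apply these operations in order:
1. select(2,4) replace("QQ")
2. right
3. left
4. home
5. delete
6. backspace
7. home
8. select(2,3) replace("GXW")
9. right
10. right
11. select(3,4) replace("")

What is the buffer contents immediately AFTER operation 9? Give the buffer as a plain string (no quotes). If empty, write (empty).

Answer: NQGXW

Derivation:
After op 1 (select(2,4) replace("QQ")): buf='JNQQ' cursor=4
After op 2 (right): buf='JNQQ' cursor=4
After op 3 (left): buf='JNQQ' cursor=3
After op 4 (home): buf='JNQQ' cursor=0
After op 5 (delete): buf='NQQ' cursor=0
After op 6 (backspace): buf='NQQ' cursor=0
After op 7 (home): buf='NQQ' cursor=0
After op 8 (select(2,3) replace("GXW")): buf='NQGXW' cursor=5
After op 9 (right): buf='NQGXW' cursor=5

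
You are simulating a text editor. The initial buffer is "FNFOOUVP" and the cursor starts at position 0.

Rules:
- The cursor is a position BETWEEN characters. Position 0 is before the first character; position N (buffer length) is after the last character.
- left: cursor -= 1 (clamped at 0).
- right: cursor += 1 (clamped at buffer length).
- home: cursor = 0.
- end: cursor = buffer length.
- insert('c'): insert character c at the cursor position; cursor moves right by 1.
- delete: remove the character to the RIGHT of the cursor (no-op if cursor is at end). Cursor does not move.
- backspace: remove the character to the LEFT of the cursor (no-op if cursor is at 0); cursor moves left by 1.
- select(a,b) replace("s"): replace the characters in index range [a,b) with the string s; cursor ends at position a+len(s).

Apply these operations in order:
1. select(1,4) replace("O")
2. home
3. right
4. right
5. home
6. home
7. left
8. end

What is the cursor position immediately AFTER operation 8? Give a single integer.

Answer: 6

Derivation:
After op 1 (select(1,4) replace("O")): buf='FOOUVP' cursor=2
After op 2 (home): buf='FOOUVP' cursor=0
After op 3 (right): buf='FOOUVP' cursor=1
After op 4 (right): buf='FOOUVP' cursor=2
After op 5 (home): buf='FOOUVP' cursor=0
After op 6 (home): buf='FOOUVP' cursor=0
After op 7 (left): buf='FOOUVP' cursor=0
After op 8 (end): buf='FOOUVP' cursor=6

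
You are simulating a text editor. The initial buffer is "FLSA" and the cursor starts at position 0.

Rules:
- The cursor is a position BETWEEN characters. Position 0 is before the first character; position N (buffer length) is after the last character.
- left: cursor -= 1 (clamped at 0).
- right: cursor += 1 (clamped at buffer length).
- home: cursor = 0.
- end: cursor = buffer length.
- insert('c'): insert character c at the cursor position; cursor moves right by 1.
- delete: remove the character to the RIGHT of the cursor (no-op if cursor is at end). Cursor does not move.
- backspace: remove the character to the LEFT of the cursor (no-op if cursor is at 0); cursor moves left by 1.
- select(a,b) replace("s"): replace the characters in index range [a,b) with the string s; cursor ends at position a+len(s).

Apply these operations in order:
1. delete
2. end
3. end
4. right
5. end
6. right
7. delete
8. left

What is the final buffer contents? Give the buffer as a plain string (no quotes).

After op 1 (delete): buf='LSA' cursor=0
After op 2 (end): buf='LSA' cursor=3
After op 3 (end): buf='LSA' cursor=3
After op 4 (right): buf='LSA' cursor=3
After op 5 (end): buf='LSA' cursor=3
After op 6 (right): buf='LSA' cursor=3
After op 7 (delete): buf='LSA' cursor=3
After op 8 (left): buf='LSA' cursor=2

Answer: LSA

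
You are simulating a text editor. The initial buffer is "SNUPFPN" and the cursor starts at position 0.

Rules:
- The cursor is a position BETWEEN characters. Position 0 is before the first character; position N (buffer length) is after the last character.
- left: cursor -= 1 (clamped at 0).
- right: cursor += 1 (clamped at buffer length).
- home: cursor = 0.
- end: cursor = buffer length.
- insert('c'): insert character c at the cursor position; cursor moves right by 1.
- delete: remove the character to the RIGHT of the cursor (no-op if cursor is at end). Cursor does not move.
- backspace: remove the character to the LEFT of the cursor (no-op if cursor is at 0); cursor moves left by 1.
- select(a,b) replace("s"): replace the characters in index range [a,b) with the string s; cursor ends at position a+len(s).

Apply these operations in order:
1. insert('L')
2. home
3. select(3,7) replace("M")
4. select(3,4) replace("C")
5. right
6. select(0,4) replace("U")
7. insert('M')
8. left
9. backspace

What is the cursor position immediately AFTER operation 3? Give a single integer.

Answer: 4

Derivation:
After op 1 (insert('L')): buf='LSNUPFPN' cursor=1
After op 2 (home): buf='LSNUPFPN' cursor=0
After op 3 (select(3,7) replace("M")): buf='LSNMN' cursor=4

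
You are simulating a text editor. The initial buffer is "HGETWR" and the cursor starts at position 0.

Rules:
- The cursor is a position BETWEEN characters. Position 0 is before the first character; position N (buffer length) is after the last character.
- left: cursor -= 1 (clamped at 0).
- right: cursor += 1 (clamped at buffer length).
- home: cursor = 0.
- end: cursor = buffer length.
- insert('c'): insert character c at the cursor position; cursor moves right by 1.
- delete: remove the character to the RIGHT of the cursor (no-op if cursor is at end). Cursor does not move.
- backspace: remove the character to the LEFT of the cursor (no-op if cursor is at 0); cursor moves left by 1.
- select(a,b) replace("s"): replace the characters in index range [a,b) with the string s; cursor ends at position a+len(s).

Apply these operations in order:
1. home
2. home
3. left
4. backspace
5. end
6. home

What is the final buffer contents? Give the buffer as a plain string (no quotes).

Answer: HGETWR

Derivation:
After op 1 (home): buf='HGETWR' cursor=0
After op 2 (home): buf='HGETWR' cursor=0
After op 3 (left): buf='HGETWR' cursor=0
After op 4 (backspace): buf='HGETWR' cursor=0
After op 5 (end): buf='HGETWR' cursor=6
After op 6 (home): buf='HGETWR' cursor=0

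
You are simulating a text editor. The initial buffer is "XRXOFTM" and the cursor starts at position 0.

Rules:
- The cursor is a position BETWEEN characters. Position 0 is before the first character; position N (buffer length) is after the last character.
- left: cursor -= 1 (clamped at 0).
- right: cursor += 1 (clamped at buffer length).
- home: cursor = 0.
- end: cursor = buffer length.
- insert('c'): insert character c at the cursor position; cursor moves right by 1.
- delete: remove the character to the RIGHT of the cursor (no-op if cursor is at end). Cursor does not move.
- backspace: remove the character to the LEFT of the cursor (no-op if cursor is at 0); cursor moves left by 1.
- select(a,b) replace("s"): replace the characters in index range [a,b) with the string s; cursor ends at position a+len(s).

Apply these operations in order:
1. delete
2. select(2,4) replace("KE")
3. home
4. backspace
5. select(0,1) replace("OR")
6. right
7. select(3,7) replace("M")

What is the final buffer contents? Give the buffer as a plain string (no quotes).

After op 1 (delete): buf='RXOFTM' cursor=0
After op 2 (select(2,4) replace("KE")): buf='RXKETM' cursor=4
After op 3 (home): buf='RXKETM' cursor=0
After op 4 (backspace): buf='RXKETM' cursor=0
After op 5 (select(0,1) replace("OR")): buf='ORXKETM' cursor=2
After op 6 (right): buf='ORXKETM' cursor=3
After op 7 (select(3,7) replace("M")): buf='ORXM' cursor=4

Answer: ORXM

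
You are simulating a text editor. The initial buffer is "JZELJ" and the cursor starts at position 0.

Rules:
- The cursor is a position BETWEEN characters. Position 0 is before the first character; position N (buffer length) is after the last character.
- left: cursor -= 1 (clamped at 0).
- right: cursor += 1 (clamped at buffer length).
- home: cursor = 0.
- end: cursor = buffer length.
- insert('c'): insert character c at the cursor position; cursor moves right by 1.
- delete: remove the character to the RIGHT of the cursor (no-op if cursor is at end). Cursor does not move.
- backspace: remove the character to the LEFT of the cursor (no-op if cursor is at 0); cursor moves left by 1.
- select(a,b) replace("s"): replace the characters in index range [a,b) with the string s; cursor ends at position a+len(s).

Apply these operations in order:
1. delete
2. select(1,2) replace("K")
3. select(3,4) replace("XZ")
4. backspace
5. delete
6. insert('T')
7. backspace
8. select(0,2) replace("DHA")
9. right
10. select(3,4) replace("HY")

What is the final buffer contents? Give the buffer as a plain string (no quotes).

After op 1 (delete): buf='ZELJ' cursor=0
After op 2 (select(1,2) replace("K")): buf='ZKLJ' cursor=2
After op 3 (select(3,4) replace("XZ")): buf='ZKLXZ' cursor=5
After op 4 (backspace): buf='ZKLX' cursor=4
After op 5 (delete): buf='ZKLX' cursor=4
After op 6 (insert('T')): buf='ZKLXT' cursor=5
After op 7 (backspace): buf='ZKLX' cursor=4
After op 8 (select(0,2) replace("DHA")): buf='DHALX' cursor=3
After op 9 (right): buf='DHALX' cursor=4
After op 10 (select(3,4) replace("HY")): buf='DHAHYX' cursor=5

Answer: DHAHYX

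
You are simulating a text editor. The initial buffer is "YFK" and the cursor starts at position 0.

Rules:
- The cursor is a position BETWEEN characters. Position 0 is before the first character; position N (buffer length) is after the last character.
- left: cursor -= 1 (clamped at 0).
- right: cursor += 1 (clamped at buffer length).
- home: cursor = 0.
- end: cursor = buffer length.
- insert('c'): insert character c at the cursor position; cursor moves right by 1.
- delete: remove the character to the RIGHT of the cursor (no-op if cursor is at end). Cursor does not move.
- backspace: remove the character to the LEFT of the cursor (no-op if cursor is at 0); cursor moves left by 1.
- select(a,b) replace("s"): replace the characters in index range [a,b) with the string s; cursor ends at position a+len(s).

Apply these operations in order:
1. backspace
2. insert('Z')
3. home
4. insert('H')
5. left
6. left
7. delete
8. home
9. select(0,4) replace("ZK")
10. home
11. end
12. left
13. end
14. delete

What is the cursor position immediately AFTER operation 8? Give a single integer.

After op 1 (backspace): buf='YFK' cursor=0
After op 2 (insert('Z')): buf='ZYFK' cursor=1
After op 3 (home): buf='ZYFK' cursor=0
After op 4 (insert('H')): buf='HZYFK' cursor=1
After op 5 (left): buf='HZYFK' cursor=0
After op 6 (left): buf='HZYFK' cursor=0
After op 7 (delete): buf='ZYFK' cursor=0
After op 8 (home): buf='ZYFK' cursor=0

Answer: 0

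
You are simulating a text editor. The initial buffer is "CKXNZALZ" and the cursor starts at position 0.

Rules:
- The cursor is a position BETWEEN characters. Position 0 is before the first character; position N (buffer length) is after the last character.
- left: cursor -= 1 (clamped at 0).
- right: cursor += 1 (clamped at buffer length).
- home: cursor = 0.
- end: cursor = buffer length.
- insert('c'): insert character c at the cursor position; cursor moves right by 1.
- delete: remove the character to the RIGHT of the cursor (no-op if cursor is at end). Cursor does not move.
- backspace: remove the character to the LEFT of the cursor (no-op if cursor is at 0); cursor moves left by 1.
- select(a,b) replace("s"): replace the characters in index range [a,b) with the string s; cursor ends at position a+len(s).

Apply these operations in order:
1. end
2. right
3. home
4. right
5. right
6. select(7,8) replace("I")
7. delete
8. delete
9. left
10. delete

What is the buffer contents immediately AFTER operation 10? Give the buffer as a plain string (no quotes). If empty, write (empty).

Answer: CKXNZAL

Derivation:
After op 1 (end): buf='CKXNZALZ' cursor=8
After op 2 (right): buf='CKXNZALZ' cursor=8
After op 3 (home): buf='CKXNZALZ' cursor=0
After op 4 (right): buf='CKXNZALZ' cursor=1
After op 5 (right): buf='CKXNZALZ' cursor=2
After op 6 (select(7,8) replace("I")): buf='CKXNZALI' cursor=8
After op 7 (delete): buf='CKXNZALI' cursor=8
After op 8 (delete): buf='CKXNZALI' cursor=8
After op 9 (left): buf='CKXNZALI' cursor=7
After op 10 (delete): buf='CKXNZAL' cursor=7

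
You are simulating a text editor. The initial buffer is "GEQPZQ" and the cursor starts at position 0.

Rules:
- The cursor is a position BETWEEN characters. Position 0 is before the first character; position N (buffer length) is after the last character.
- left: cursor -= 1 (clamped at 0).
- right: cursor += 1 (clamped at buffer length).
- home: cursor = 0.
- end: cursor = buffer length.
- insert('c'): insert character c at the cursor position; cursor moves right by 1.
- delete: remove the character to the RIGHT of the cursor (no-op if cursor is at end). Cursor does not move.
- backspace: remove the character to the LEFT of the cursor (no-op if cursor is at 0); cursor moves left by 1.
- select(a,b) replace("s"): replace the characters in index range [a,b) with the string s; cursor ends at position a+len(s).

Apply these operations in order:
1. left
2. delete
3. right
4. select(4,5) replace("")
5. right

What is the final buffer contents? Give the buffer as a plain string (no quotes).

After op 1 (left): buf='GEQPZQ' cursor=0
After op 2 (delete): buf='EQPZQ' cursor=0
After op 3 (right): buf='EQPZQ' cursor=1
After op 4 (select(4,5) replace("")): buf='EQPZ' cursor=4
After op 5 (right): buf='EQPZ' cursor=4

Answer: EQPZ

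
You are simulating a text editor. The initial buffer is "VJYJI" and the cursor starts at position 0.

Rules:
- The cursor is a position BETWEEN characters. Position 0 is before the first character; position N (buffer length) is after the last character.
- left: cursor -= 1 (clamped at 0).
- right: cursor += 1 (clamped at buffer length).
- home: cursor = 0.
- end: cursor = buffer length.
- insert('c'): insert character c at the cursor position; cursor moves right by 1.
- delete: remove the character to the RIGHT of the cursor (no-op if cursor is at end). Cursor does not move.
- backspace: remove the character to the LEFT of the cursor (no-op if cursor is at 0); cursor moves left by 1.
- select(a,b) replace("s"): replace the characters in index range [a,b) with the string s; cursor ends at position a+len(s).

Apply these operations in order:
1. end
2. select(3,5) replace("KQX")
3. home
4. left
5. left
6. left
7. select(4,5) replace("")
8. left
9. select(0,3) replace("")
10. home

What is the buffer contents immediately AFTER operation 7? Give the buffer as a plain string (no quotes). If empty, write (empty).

After op 1 (end): buf='VJYJI' cursor=5
After op 2 (select(3,5) replace("KQX")): buf='VJYKQX' cursor=6
After op 3 (home): buf='VJYKQX' cursor=0
After op 4 (left): buf='VJYKQX' cursor=0
After op 5 (left): buf='VJYKQX' cursor=0
After op 6 (left): buf='VJYKQX' cursor=0
After op 7 (select(4,5) replace("")): buf='VJYKX' cursor=4

Answer: VJYKX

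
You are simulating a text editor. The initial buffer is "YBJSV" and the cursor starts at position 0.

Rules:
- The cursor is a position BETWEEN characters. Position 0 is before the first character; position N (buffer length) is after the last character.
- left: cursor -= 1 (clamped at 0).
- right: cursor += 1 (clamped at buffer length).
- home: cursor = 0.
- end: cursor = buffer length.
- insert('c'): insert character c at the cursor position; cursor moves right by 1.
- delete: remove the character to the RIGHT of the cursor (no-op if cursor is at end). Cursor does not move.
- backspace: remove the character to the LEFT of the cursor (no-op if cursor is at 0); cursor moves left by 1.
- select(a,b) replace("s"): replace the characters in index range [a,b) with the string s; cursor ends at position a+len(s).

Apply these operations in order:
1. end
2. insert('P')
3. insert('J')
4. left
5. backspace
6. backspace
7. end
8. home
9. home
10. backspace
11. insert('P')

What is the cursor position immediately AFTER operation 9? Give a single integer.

After op 1 (end): buf='YBJSV' cursor=5
After op 2 (insert('P')): buf='YBJSVP' cursor=6
After op 3 (insert('J')): buf='YBJSVPJ' cursor=7
After op 4 (left): buf='YBJSVPJ' cursor=6
After op 5 (backspace): buf='YBJSVJ' cursor=5
After op 6 (backspace): buf='YBJSJ' cursor=4
After op 7 (end): buf='YBJSJ' cursor=5
After op 8 (home): buf='YBJSJ' cursor=0
After op 9 (home): buf='YBJSJ' cursor=0

Answer: 0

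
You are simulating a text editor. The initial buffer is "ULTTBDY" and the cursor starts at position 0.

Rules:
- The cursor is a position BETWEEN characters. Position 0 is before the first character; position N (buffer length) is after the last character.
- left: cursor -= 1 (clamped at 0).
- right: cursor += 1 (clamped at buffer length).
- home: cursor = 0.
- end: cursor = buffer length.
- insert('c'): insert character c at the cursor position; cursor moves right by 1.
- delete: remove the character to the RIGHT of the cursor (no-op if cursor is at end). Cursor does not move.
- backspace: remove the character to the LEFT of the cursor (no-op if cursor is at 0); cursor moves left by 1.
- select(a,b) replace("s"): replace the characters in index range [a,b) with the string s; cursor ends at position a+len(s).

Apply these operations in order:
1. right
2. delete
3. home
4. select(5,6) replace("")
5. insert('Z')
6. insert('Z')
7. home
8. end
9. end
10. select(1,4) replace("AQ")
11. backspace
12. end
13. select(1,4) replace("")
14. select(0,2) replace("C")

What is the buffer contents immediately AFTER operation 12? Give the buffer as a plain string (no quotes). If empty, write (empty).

Answer: UADZZ

Derivation:
After op 1 (right): buf='ULTTBDY' cursor=1
After op 2 (delete): buf='UTTBDY' cursor=1
After op 3 (home): buf='UTTBDY' cursor=0
After op 4 (select(5,6) replace("")): buf='UTTBD' cursor=5
After op 5 (insert('Z')): buf='UTTBDZ' cursor=6
After op 6 (insert('Z')): buf='UTTBDZZ' cursor=7
After op 7 (home): buf='UTTBDZZ' cursor=0
After op 8 (end): buf='UTTBDZZ' cursor=7
After op 9 (end): buf='UTTBDZZ' cursor=7
After op 10 (select(1,4) replace("AQ")): buf='UAQDZZ' cursor=3
After op 11 (backspace): buf='UADZZ' cursor=2
After op 12 (end): buf='UADZZ' cursor=5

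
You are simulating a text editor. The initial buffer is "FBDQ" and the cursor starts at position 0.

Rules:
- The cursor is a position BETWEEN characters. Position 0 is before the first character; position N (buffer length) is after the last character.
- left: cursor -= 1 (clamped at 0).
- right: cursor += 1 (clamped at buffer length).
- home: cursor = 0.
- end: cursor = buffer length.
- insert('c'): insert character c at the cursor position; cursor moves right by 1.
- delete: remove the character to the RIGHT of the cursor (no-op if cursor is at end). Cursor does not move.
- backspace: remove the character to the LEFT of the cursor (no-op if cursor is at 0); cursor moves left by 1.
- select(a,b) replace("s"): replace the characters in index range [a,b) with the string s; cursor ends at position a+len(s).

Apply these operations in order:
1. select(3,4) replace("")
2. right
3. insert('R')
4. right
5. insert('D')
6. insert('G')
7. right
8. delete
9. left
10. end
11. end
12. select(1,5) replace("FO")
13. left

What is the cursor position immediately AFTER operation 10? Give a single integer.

Answer: 6

Derivation:
After op 1 (select(3,4) replace("")): buf='FBD' cursor=3
After op 2 (right): buf='FBD' cursor=3
After op 3 (insert('R')): buf='FBDR' cursor=4
After op 4 (right): buf='FBDR' cursor=4
After op 5 (insert('D')): buf='FBDRD' cursor=5
After op 6 (insert('G')): buf='FBDRDG' cursor=6
After op 7 (right): buf='FBDRDG' cursor=6
After op 8 (delete): buf='FBDRDG' cursor=6
After op 9 (left): buf='FBDRDG' cursor=5
After op 10 (end): buf='FBDRDG' cursor=6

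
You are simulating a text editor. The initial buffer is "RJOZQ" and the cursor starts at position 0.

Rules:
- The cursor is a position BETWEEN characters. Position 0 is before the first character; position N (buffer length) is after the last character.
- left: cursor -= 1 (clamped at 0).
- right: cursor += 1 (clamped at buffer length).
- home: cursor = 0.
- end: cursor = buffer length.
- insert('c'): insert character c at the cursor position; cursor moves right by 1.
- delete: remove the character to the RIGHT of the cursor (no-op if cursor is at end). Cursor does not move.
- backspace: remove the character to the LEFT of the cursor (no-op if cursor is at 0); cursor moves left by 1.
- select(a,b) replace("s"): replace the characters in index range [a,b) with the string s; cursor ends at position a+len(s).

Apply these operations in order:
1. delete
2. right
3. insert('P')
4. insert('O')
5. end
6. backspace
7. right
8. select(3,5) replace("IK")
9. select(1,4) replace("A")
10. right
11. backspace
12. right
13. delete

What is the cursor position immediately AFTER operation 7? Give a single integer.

After op 1 (delete): buf='JOZQ' cursor=0
After op 2 (right): buf='JOZQ' cursor=1
After op 3 (insert('P')): buf='JPOZQ' cursor=2
After op 4 (insert('O')): buf='JPOOZQ' cursor=3
After op 5 (end): buf='JPOOZQ' cursor=6
After op 6 (backspace): buf='JPOOZ' cursor=5
After op 7 (right): buf='JPOOZ' cursor=5

Answer: 5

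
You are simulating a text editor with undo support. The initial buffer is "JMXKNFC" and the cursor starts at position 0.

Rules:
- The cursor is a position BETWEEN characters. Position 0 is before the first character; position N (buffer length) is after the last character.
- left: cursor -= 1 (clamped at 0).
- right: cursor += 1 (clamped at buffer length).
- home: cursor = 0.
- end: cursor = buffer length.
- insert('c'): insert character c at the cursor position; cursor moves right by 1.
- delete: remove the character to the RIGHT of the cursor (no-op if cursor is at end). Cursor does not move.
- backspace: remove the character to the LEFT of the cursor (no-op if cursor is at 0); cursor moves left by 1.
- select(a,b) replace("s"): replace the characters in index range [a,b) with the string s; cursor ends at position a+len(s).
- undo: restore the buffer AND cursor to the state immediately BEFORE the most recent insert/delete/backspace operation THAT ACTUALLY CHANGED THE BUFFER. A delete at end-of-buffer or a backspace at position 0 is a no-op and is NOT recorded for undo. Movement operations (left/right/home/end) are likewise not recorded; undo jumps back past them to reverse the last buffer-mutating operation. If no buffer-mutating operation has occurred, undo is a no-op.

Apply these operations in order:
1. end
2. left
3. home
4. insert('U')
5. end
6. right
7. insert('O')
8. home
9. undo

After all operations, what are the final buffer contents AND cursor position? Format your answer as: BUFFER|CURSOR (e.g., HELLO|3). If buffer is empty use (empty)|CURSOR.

Answer: UJMXKNFC|8

Derivation:
After op 1 (end): buf='JMXKNFC' cursor=7
After op 2 (left): buf='JMXKNFC' cursor=6
After op 3 (home): buf='JMXKNFC' cursor=0
After op 4 (insert('U')): buf='UJMXKNFC' cursor=1
After op 5 (end): buf='UJMXKNFC' cursor=8
After op 6 (right): buf='UJMXKNFC' cursor=8
After op 7 (insert('O')): buf='UJMXKNFCO' cursor=9
After op 8 (home): buf='UJMXKNFCO' cursor=0
After op 9 (undo): buf='UJMXKNFC' cursor=8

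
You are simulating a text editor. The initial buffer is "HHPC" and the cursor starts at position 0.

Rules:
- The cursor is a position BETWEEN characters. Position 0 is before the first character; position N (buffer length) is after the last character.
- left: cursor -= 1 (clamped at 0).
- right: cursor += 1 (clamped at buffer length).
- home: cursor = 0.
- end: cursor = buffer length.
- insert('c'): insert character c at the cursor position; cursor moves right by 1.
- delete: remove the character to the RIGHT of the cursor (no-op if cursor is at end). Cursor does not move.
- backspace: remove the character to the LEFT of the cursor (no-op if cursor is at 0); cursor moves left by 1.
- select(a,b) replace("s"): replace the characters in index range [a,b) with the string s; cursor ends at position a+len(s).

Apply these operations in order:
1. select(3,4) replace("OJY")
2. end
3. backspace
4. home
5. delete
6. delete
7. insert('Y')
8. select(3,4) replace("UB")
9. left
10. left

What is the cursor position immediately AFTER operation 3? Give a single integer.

After op 1 (select(3,4) replace("OJY")): buf='HHPOJY' cursor=6
After op 2 (end): buf='HHPOJY' cursor=6
After op 3 (backspace): buf='HHPOJ' cursor=5

Answer: 5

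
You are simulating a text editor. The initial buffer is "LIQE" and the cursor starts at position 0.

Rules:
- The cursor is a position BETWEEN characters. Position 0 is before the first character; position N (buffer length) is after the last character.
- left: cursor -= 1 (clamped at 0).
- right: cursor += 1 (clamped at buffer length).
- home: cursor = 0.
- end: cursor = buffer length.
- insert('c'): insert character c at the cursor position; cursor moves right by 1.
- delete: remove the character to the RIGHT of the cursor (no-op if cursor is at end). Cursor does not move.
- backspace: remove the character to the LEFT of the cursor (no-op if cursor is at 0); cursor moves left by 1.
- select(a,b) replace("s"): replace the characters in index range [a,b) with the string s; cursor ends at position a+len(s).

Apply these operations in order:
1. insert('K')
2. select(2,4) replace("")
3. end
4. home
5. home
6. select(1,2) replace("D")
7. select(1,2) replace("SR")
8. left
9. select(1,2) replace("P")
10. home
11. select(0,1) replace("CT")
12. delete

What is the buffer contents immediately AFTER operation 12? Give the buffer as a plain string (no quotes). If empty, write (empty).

After op 1 (insert('K')): buf='KLIQE' cursor=1
After op 2 (select(2,4) replace("")): buf='KLE' cursor=2
After op 3 (end): buf='KLE' cursor=3
After op 4 (home): buf='KLE' cursor=0
After op 5 (home): buf='KLE' cursor=0
After op 6 (select(1,2) replace("D")): buf='KDE' cursor=2
After op 7 (select(1,2) replace("SR")): buf='KSRE' cursor=3
After op 8 (left): buf='KSRE' cursor=2
After op 9 (select(1,2) replace("P")): buf='KPRE' cursor=2
After op 10 (home): buf='KPRE' cursor=0
After op 11 (select(0,1) replace("CT")): buf='CTPRE' cursor=2
After op 12 (delete): buf='CTRE' cursor=2

Answer: CTRE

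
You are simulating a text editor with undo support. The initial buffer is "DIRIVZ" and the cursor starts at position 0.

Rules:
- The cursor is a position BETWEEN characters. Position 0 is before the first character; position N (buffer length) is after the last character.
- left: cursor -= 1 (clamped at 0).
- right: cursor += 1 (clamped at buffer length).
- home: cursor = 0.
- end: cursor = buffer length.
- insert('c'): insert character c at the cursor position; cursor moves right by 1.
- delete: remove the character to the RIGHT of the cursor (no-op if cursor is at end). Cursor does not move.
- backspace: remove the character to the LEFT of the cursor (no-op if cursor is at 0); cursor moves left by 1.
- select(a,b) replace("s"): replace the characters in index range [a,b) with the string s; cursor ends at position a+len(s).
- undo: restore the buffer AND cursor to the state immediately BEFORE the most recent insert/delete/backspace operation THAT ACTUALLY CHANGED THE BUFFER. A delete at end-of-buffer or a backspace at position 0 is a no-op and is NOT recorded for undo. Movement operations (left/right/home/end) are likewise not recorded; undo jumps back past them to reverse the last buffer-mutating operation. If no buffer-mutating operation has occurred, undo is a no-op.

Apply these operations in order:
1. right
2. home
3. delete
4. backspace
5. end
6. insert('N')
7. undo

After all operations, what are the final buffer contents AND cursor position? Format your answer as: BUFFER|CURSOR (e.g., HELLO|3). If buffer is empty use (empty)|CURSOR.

Answer: IRIVZ|5

Derivation:
After op 1 (right): buf='DIRIVZ' cursor=1
After op 2 (home): buf='DIRIVZ' cursor=0
After op 3 (delete): buf='IRIVZ' cursor=0
After op 4 (backspace): buf='IRIVZ' cursor=0
After op 5 (end): buf='IRIVZ' cursor=5
After op 6 (insert('N')): buf='IRIVZN' cursor=6
After op 7 (undo): buf='IRIVZ' cursor=5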